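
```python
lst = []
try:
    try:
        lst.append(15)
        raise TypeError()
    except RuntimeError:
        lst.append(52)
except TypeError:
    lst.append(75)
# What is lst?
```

Step-by-step execution trace:
1. Inner try: `lst.append(15)` → lst = [15].
2. `raise TypeError()` raises TypeError.
3. Inner `except RuntimeError` does not match TypeError; exception propagates to outer try.
4. Outer `except TypeError` matches → `lst.append(75)` → lst = [15, 75].
Result: [15, 75]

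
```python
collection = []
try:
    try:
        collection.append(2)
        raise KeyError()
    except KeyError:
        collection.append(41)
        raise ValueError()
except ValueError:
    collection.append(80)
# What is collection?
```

Step-by-step execution trace:
1. Inner try: `collection.append(2)` → collection = [2].
2. `raise KeyError()` raises KeyError.
3. Inner `except KeyError` matches → `collection.append(41)` → collection = [2, 41].
4. `raise ValueError()` raises ValueError; propagates to outer try.
5. Outer `except ValueError` matches → `collection.append(80)` → collection = [2, 41, 80].
Result: [2, 41, 80]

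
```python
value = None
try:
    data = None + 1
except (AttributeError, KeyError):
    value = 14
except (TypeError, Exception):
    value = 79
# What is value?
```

Step-by-step execution trace:
1. `data = None + 1` raises TypeError.
2. `except (AttributeError, KeyError)` does not match TypeError; skipped.
3. `except (TypeError, Exception)` matches (TypeError is in the tuple) → value = 79.
Result: 79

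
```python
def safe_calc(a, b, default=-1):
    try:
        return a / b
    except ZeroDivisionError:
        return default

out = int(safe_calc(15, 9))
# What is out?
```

Step-by-step execution trace:
1. `safe_calc(15, 9)` enters try: `return 15 / 9` → returns 1.6666666666666667. No exception raised.
2. `except ZeroDivisionError` is skipped.
3. `int(1.6666666666666667)` → 1 → out = 1.
Result: 1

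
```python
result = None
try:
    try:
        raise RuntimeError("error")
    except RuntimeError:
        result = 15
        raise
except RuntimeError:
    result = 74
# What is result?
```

Step-by-step execution trace:
1. Inner try: `raise RuntimeError("error")` raises RuntimeError.
2. Inner `except RuntimeError` matches → result = 15.
3. bare `raise` re-raises the same RuntimeError.
4. Outer `except RuntimeError` matches → result = 74.
Result: 74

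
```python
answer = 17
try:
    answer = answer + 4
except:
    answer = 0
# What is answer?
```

Step-by-step execution trace:
1. answer starts at 17.
2. try: `answer = answer + 4` → answer = 21. No exception raised.
3. `except` is skipped.
Result: 21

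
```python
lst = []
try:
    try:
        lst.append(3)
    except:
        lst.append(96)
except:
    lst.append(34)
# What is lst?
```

Step-by-step execution trace:
1. Inner try: `lst.append(3)` → lst = [3]. No exception raised.
2. Inner `except` is skipped.
3. Inner try completes normally; outer `except` is skipped.
Result: [3]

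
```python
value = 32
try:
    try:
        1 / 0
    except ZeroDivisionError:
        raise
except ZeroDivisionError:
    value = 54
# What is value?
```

Step-by-step execution trace:
1. Inner try: `1 / 0` raises ZeroDivisionError.
2. Inner `except ZeroDivisionError` matches; bare `raise` re-raises the same ZeroDivisionError.
3. Outer `except ZeroDivisionError` matches → value = 54.
Result: 54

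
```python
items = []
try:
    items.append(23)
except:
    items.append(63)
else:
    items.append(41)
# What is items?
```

Step-by-step execution trace:
1. try: `items.append(23)` → items = [23]. No exception raised.
2. `except` is skipped.
3. `else` runs (try completed without exception): `items.append(41)` → items = [23, 41].
Result: [23, 41]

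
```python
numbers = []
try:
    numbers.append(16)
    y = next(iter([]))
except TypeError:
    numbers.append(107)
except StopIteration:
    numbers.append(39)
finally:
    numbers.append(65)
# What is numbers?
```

Step-by-step execution trace:
1. try: `numbers.append(16)` → numbers = [16].
2. `y = next(iter([]))` raises StopIteration.
3. `except TypeError` does not match StopIteration; skipped.
4. `except StopIteration` matches → `numbers.append(39)` → numbers = [16, 39].
5. finally always runs: `numbers.append(65)` → numbers = [16, 39, 65].
Result: [16, 39, 65]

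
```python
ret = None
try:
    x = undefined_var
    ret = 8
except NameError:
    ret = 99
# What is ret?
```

Step-by-step execution trace:
1. `x = undefined_var` raises NameError.
2. `ret = 8` is not reached.
3. `except NameError` matches → ret = 99.
Result: 99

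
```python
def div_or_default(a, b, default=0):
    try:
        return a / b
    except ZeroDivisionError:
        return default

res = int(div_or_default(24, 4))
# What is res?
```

Step-by-step execution trace:
1. `div_or_default(24, 4)` enters try: `return 24 / 4` → returns 6.0. No exception raised.
2. `except ZeroDivisionError` is skipped.
3. `int(6.0)` → 6 → res = 6.
Result: 6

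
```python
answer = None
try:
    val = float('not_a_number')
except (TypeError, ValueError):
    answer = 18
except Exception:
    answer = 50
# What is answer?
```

Step-by-step execution trace:
1. `val = float('not_a_number')` raises ValueError.
2. `except (TypeError, ValueError)` matches (ValueError is in the tuple) → answer = 18.
3. `except Exception` is not reached.
Result: 18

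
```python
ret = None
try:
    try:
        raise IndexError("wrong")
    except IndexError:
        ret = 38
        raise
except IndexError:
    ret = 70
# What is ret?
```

Step-by-step execution trace:
1. Inner try: `raise IndexError("wrong")` raises IndexError.
2. Inner `except IndexError` matches → ret = 38.
3. bare `raise` re-raises the same IndexError.
4. Outer `except IndexError` matches → ret = 70.
Result: 70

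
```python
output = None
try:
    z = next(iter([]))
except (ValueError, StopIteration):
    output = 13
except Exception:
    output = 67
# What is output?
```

Step-by-step execution trace:
1. `z = next(iter([]))` raises StopIteration.
2. `except (ValueError, StopIteration)` matches (StopIteration is in the tuple) → output = 13.
3. `except Exception` is not reached.
Result: 13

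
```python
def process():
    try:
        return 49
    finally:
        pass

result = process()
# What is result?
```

Step-by-step execution trace:
1. `process()` enters try: `return 49` sets pending return value 49.
2. Before returning, `finally: pass` runs (no effect).
3. process() returns 49 → result = 49.
Result: 49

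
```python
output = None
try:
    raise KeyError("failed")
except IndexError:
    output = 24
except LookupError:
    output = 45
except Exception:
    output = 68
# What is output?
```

Step-by-step execution trace:
1. `raise KeyError(...)` raises KeyError.
2. `except IndexError` does not match (KeyError is not a subclass of IndexError); skipped.
3. `except LookupError` matches (KeyError is a subclass of LookupError) → output = 45.
4. `except Exception` is not reached.
Result: 45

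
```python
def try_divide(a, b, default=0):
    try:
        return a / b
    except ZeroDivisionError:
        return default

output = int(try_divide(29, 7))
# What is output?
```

Step-by-step execution trace:
1. `try_divide(29, 7)` enters try: `return 29 / 7` → returns 4.142857142857143. No exception raised.
2. `except ZeroDivisionError` is skipped.
3. `int(4.142857142857143)` → 4 → output = 4.
Result: 4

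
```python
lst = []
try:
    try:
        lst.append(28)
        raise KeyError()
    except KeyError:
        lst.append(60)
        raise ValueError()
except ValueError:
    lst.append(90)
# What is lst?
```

Step-by-step execution trace:
1. Inner try: `lst.append(28)` → lst = [28].
2. `raise KeyError()` raises KeyError.
3. Inner `except KeyError` matches → `lst.append(60)` → lst = [28, 60].
4. `raise ValueError()` raises ValueError; propagates to outer try.
5. Outer `except ValueError` matches → `lst.append(90)` → lst = [28, 60, 90].
Result: [28, 60, 90]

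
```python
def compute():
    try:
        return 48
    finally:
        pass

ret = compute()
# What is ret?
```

Step-by-step execution trace:
1. `compute()` enters try: `return 48` sets pending return value 48.
2. Before returning, `finally: pass` runs (no effect).
3. compute() returns 48 → ret = 48.
Result: 48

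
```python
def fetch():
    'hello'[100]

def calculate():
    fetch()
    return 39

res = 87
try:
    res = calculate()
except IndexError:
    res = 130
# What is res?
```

Step-by-step execution trace:
1. res starts at 87.
2. try: `calculate()` calls `fetch()`.
3. `fetch()` evaluates `'hello'[100]`, which raises IndexError; it propagates through calculate (uncaught).
4. `return 39` in calculate is not reached; the assignment to res does not complete.
5. `except IndexError` matches → res = 130.
Result: 130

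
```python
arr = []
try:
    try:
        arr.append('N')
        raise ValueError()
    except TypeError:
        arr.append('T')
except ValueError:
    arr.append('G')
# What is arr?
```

Step-by-step execution trace:
1. Inner try: `arr.append('N')` → arr = ['N'].
2. `raise ValueError()` raises ValueError.
3. Inner `except TypeError` does not match ValueError; exception propagates to outer try.
4. Outer `except ValueError` matches → `arr.append('G')` → arr = ['N', 'G'].
Result: ['N', 'G']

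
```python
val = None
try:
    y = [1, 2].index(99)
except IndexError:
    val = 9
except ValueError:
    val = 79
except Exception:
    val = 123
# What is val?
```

Step-by-step execution trace:
1. `y = [1, 2].index(99)` raises ValueError.
2. `except IndexError` does not match ValueError; skipped.
3. `except ValueError` matches → val = 79.
4. Remaining except clauses are skipped.
Result: 79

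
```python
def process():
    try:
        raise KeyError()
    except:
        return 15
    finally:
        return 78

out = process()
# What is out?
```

Step-by-step execution trace:
1. `process()` enters try: `raise KeyError()` raises KeyError.
2. bare `except` matches → `return 15` sets pending return value 15.
3. Before returning, `finally: return 78` runs and overrides the pending return.
4. process() returns 78 → out = 78.
Result: 78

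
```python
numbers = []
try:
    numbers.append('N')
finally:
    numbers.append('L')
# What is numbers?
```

Step-by-step execution trace:
1. try: `numbers.append('N')` → numbers = ['N'].
2. The try body completes without raising.
3. finally always runs: `numbers.append('L')` → numbers = ['N', 'L'].
Result: ['N', 'L']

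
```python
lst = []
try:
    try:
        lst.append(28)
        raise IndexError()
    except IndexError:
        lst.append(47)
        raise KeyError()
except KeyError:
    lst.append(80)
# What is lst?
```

Step-by-step execution trace:
1. Inner try: `lst.append(28)` → lst = [28].
2. `raise IndexError()` raises IndexError.
3. Inner `except IndexError` matches → `lst.append(47)` → lst = [28, 47].
4. `raise KeyError()` raises KeyError; propagates to outer try.
5. Outer `except KeyError` matches → `lst.append(80)` → lst = [28, 47, 80].
Result: [28, 47, 80]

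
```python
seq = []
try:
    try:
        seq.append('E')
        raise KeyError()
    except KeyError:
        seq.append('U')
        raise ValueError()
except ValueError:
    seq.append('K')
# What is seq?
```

Step-by-step execution trace:
1. Inner try: `seq.append('E')` → seq = ['E'].
2. `raise KeyError()` raises KeyError.
3. Inner `except KeyError` matches → `seq.append('U')` → seq = ['E', 'U'].
4. `raise ValueError()` raises ValueError; propagates to outer try.
5. Outer `except ValueError` matches → `seq.append('K')` → seq = ['E', 'U', 'K'].
Result: ['E', 'U', 'K']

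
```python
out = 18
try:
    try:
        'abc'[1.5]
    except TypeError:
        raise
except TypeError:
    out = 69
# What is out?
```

Step-by-step execution trace:
1. Inner try: `'abc'[1.5]` raises TypeError.
2. Inner `except TypeError` matches; bare `raise` re-raises the same TypeError.
3. Outer `except TypeError` matches → out = 69.
Result: 69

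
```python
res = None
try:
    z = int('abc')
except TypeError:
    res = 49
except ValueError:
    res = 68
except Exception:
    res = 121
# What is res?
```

Step-by-step execution trace:
1. `z = int('abc')` raises ValueError.
2. `except TypeError` does not match ValueError; skipped.
3. `except ValueError` matches → res = 68.
4. Remaining except clauses are skipped.
Result: 68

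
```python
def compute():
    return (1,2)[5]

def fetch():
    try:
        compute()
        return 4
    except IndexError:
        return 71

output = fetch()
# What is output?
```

Step-by-step execution trace:
1. `fetch()` calls `compute()`.
2. `compute()` evaluates `(1,2)[5]`, which raises IndexError; it propagates to the caller.
3. `return 4` is not reached.
4. `except IndexError` in fetch matches → returns 71.
5. output = 71.
Result: 71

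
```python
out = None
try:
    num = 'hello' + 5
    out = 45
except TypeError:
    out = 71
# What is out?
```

Step-by-step execution trace:
1. `num = 'hello' + 5` raises TypeError.
2. `out = 45` is not reached.
3. `except TypeError` matches → out = 71.
Result: 71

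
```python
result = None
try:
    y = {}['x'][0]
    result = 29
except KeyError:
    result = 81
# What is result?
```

Step-by-step execution trace:
1. `y = {}['x'][0]` raises KeyError.
2. `result = 29` is not reached.
3. `except KeyError` matches → result = 81.
Result: 81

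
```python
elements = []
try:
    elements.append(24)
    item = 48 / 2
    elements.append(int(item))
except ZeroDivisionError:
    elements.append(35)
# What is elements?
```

Step-by-step execution trace:
1. try: `elements.append(24)` → elements = [24].
2. `item = 48 / 2` → item = 24.0. No exception raised.
3. `elements.append(int(item))` → elements = [24, 24].
4. `except ZeroDivisionError` is skipped (no exception was raised).
Result: [24, 24]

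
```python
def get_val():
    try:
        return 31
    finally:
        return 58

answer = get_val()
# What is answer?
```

Step-by-step execution trace:
1. `get_val()` enters try: `return 31` sets pending return value 31.
2. Before returning, `finally: return 58` runs and overrides the pending return.
3. get_val() returns 58 → answer = 58.
Result: 58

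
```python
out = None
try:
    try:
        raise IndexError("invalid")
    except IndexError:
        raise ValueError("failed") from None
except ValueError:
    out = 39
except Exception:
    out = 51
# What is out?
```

Step-by-step execution trace:
1. Inner try raises IndexError; inner `except IndexError` catches it.
2. `raise ValueError(...) from None` raises ValueError (from None suppresses __context__, but the active exception is still ValueError).
3. Outer `except ValueError` matches → out = 39.
4. `except Exception` is not reached.
Result: 39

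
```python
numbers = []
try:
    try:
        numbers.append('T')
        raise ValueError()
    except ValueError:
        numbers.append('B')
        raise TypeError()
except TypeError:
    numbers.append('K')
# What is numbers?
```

Step-by-step execution trace:
1. Inner try: `numbers.append('T')` → numbers = ['T'].
2. `raise ValueError()` raises ValueError.
3. Inner `except ValueError` matches → `numbers.append('B')` → numbers = ['T', 'B'].
4. `raise TypeError()` raises TypeError; propagates to outer try.
5. Outer `except TypeError` matches → `numbers.append('K')` → numbers = ['T', 'B', 'K'].
Result: ['T', 'B', 'K']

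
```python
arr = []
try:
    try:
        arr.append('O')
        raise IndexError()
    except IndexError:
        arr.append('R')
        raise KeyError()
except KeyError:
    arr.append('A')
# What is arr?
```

Step-by-step execution trace:
1. Inner try: `arr.append('O')` → arr = ['O'].
2. `raise IndexError()` raises IndexError.
3. Inner `except IndexError` matches → `arr.append('R')` → arr = ['O', 'R'].
4. `raise KeyError()` raises KeyError; propagates to outer try.
5. Outer `except KeyError` matches → `arr.append('A')` → arr = ['O', 'R', 'A'].
Result: ['O', 'R', 'A']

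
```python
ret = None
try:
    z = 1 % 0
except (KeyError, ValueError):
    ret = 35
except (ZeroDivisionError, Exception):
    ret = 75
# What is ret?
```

Step-by-step execution trace:
1. `z = 1 % 0` raises ZeroDivisionError.
2. `except (KeyError, ValueError)` does not match ZeroDivisionError; skipped.
3. `except (ZeroDivisionError, Exception)` matches (ZeroDivisionError is in the tuple) → ret = 75.
Result: 75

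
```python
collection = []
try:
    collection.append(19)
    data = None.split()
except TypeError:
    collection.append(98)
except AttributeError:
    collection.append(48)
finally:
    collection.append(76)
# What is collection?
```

Step-by-step execution trace:
1. try: `collection.append(19)` → collection = [19].
2. `data = None.split()` raises AttributeError.
3. `except TypeError` does not match AttributeError; skipped.
4. `except AttributeError` matches → `collection.append(48)` → collection = [19, 48].
5. finally always runs: `collection.append(76)` → collection = [19, 48, 76].
Result: [19, 48, 76]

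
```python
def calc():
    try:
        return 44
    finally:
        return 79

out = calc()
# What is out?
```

Step-by-step execution trace:
1. `calc()` enters try: `return 44` sets pending return value 44.
2. Before returning, `finally: return 79` runs and overrides the pending return.
3. calc() returns 79 → out = 79.
Result: 79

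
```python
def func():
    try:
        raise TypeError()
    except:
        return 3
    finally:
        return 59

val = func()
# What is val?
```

Step-by-step execution trace:
1. `func()` enters try: `raise TypeError()` raises TypeError.
2. bare `except` matches → `return 3` sets pending return value 3.
3. Before returning, `finally: return 59` runs and overrides the pending return.
4. func() returns 59 → val = 59.
Result: 59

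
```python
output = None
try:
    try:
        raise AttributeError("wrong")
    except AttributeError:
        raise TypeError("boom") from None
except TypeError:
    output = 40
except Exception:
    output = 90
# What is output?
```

Step-by-step execution trace:
1. Inner try raises AttributeError; inner `except AttributeError` catches it.
2. `raise TypeError(...) from None` raises TypeError (from None suppresses __context__, but the active exception is still TypeError).
3. Outer `except TypeError` matches → output = 40.
4. `except Exception` is not reached.
Result: 40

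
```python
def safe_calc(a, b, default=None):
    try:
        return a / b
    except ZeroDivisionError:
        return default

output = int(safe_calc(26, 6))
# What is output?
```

Step-by-step execution trace:
1. `safe_calc(26, 6)` enters try: `return 26 / 6` → returns 4.333333333333333. No exception raised.
2. `except ZeroDivisionError` is skipped.
3. `int(4.333333333333333)` → 4 → output = 4.
Result: 4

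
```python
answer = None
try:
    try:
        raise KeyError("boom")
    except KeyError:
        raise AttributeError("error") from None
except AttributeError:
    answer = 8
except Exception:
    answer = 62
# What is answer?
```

Step-by-step execution trace:
1. Inner try raises KeyError; inner `except KeyError` catches it.
2. `raise AttributeError(...) from None` raises AttributeError (from None suppresses __context__, but the active exception is still AttributeError).
3. Outer `except AttributeError` matches → answer = 8.
4. `except Exception` is not reached.
Result: 8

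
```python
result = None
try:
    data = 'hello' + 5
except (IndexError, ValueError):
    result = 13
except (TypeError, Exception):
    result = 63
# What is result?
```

Step-by-step execution trace:
1. `data = 'hello' + 5` raises TypeError.
2. `except (IndexError, ValueError)` does not match TypeError; skipped.
3. `except (TypeError, Exception)` matches (TypeError is in the tuple) → result = 63.
Result: 63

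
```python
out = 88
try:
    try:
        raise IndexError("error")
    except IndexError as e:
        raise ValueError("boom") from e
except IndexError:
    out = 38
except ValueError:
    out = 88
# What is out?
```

Step-by-step execution trace:
1. Inner try raises IndexError; inner `except IndexError as e` catches it.
2. `raise ValueError(...) from e` raises ValueError (IndexError is attached as __cause__, but only ValueError is active).
3. Outer `except IndexError` does not match ValueError; skipped.
4. Outer `except ValueError` matches → out = 88.
Result: 88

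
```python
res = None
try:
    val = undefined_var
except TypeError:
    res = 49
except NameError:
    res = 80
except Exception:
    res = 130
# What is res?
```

Step-by-step execution trace:
1. `val = undefined_var` raises NameError.
2. `except TypeError` does not match NameError; skipped.
3. `except NameError` matches → res = 80.
4. Remaining except clauses are skipped.
Result: 80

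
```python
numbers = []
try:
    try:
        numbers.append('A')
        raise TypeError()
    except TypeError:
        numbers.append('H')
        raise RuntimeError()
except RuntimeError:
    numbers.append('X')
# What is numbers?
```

Step-by-step execution trace:
1. Inner try: `numbers.append('A')` → numbers = ['A'].
2. `raise TypeError()` raises TypeError.
3. Inner `except TypeError` matches → `numbers.append('H')` → numbers = ['A', 'H'].
4. `raise RuntimeError()` raises RuntimeError; propagates to outer try.
5. Outer `except RuntimeError` matches → `numbers.append('X')` → numbers = ['A', 'H', 'X'].
Result: ['A', 'H', 'X']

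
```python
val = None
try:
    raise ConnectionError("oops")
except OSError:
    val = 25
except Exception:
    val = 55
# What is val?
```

Step-by-step execution trace:
1. `raise ConnectionError(...)` raises ConnectionError.
2. `except OSError` matches (ConnectionError is a subclass of OSError) → val = 25.
3. `except Exception` is not reached.
Result: 25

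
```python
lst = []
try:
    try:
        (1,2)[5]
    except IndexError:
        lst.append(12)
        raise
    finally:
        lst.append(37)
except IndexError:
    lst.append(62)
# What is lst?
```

Step-by-step execution trace:
1. Inner try: `(1,2)[5]` raises IndexError.
2. Inner `except IndexError` matches → `lst.append(12)` → lst = [12].
3. bare `raise` re-raises IndexError.
4. Inner `finally` runs during unwinding: `lst.append(37)` → lst = [12, 37].
5. Outer `except IndexError` matches → `lst.append(62)` → lst = [12, 37, 62].
Result: [12, 37, 62]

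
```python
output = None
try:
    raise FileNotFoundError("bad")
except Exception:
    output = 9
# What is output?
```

Step-by-step execution trace:
1. `raise FileNotFoundError(...)` raises FileNotFoundError.
2. `except Exception` matches (FileNotFoundError is a subclass of Exception) → output = 9.
Result: 9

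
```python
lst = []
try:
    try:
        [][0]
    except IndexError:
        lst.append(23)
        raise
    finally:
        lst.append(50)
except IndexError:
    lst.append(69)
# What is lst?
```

Step-by-step execution trace:
1. Inner try: `[][0]` raises IndexError.
2. Inner `except IndexError` matches → `lst.append(23)` → lst = [23].
3. bare `raise` re-raises IndexError.
4. Inner `finally` runs during unwinding: `lst.append(50)` → lst = [23, 50].
5. Outer `except IndexError` matches → `lst.append(69)` → lst = [23, 50, 69].
Result: [23, 50, 69]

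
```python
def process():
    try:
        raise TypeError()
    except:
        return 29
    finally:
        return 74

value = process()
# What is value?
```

Step-by-step execution trace:
1. `process()` enters try: `raise TypeError()` raises TypeError.
2. bare `except` matches → `return 29` sets pending return value 29.
3. Before returning, `finally: return 74` runs and overrides the pending return.
4. process() returns 74 → value = 74.
Result: 74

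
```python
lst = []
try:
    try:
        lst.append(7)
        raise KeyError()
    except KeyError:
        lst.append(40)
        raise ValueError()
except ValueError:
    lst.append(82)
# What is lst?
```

Step-by-step execution trace:
1. Inner try: `lst.append(7)` → lst = [7].
2. `raise KeyError()` raises KeyError.
3. Inner `except KeyError` matches → `lst.append(40)` → lst = [7, 40].
4. `raise ValueError()` raises ValueError; propagates to outer try.
5. Outer `except ValueError` matches → `lst.append(82)` → lst = [7, 40, 82].
Result: [7, 40, 82]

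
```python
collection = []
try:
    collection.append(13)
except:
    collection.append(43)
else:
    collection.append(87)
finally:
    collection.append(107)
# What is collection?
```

Step-by-step execution trace:
1. try: `collection.append(13)` → collection = [13]. No exception raised.
2. `except` is skipped.
3. `else` runs: `collection.append(87)` → collection = [13, 87].
4. `finally` always runs: `collection.append(107)` → collection = [13, 87, 107].
Result: [13, 87, 107]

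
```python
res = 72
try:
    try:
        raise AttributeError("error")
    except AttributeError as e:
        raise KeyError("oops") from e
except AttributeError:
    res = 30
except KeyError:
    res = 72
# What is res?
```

Step-by-step execution trace:
1. Inner try raises AttributeError; inner `except AttributeError as e` catches it.
2. `raise KeyError(...) from e` raises KeyError (AttributeError is attached as __cause__, but only KeyError is active).
3. Outer `except AttributeError` does not match KeyError; skipped.
4. Outer `except KeyError` matches → res = 72.
Result: 72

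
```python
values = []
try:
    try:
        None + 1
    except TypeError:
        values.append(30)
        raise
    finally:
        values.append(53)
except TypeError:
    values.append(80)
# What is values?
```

Step-by-step execution trace:
1. Inner try: `None + 1` raises TypeError.
2. Inner `except TypeError` matches → `values.append(30)` → values = [30].
3. bare `raise` re-raises TypeError.
4. Inner `finally` runs during unwinding: `values.append(53)` → values = [30, 53].
5. Outer `except TypeError` matches → `values.append(80)` → values = [30, 53, 80].
Result: [30, 53, 80]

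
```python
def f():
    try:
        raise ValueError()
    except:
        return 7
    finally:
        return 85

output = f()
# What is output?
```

Step-by-step execution trace:
1. `f()` enters try: `raise ValueError()` raises ValueError.
2. bare `except` matches → `return 7` sets pending return value 7.
3. Before returning, `finally: return 85` runs and overrides the pending return.
4. f() returns 85 → output = 85.
Result: 85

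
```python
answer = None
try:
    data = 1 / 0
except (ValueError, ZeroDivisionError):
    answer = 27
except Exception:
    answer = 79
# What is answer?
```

Step-by-step execution trace:
1. `data = 1 / 0` raises ZeroDivisionError.
2. `except (ValueError, ZeroDivisionError)` matches (ZeroDivisionError is in the tuple) → answer = 27.
3. `except Exception` is not reached.
Result: 27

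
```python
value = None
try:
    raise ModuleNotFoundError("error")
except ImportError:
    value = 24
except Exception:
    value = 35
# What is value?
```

Step-by-step execution trace:
1. `raise ModuleNotFoundError(...)` raises ModuleNotFoundError.
2. `except ImportError` matches (ModuleNotFoundError is a subclass of ImportError) → value = 24.
3. `except Exception` is not reached.
Result: 24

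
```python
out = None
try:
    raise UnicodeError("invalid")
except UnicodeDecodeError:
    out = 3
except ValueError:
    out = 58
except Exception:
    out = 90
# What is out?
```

Step-by-step execution trace:
1. `raise UnicodeError(...)` raises UnicodeError.
2. `except UnicodeDecodeError` does not match (UnicodeError is not a subclass of UnicodeDecodeError); skipped.
3. `except ValueError` matches (UnicodeError is a subclass of ValueError) → out = 58.
4. `except Exception` is not reached.
Result: 58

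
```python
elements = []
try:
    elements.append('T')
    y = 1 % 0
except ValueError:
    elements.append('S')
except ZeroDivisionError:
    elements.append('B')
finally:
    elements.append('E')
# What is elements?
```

Step-by-step execution trace:
1. try: `elements.append('T')` → elements = ['T'].
2. `y = 1 % 0` raises ZeroDivisionError.
3. `except ValueError` does not match ZeroDivisionError; skipped.
4. `except ZeroDivisionError` matches → `elements.append('B')` → elements = ['T', 'B'].
5. finally always runs: `elements.append('E')` → elements = ['T', 'B', 'E'].
Result: ['T', 'B', 'E']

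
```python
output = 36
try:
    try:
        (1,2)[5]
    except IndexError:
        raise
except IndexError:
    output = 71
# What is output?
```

Step-by-step execution trace:
1. Inner try: `(1,2)[5]` raises IndexError.
2. Inner `except IndexError` matches; bare `raise` re-raises the same IndexError.
3. Outer `except IndexError` matches → output = 71.
Result: 71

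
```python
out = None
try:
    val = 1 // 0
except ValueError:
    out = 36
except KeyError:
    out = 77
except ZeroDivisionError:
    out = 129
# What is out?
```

Step-by-step execution trace:
1. `val = 1 // 0` raises ZeroDivisionError.
2. `except ValueError` does not match ZeroDivisionError; skipped.
3. `except KeyError` does not match ZeroDivisionError; skipped.
4. `except ZeroDivisionError` matches → out = 129.
Result: 129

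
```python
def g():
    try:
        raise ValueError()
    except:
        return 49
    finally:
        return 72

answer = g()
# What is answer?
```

Step-by-step execution trace:
1. `g()` enters try: `raise ValueError()` raises ValueError.
2. bare `except` matches → `return 49` sets pending return value 49.
3. Before returning, `finally: return 72` runs and overrides the pending return.
4. g() returns 72 → answer = 72.
Result: 72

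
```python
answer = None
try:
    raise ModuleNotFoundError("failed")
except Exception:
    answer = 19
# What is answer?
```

Step-by-step execution trace:
1. `raise ModuleNotFoundError(...)` raises ModuleNotFoundError.
2. `except Exception` matches (ModuleNotFoundError is a subclass of Exception) → answer = 19.
Result: 19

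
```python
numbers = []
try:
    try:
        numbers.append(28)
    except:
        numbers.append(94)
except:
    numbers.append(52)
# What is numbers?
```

Step-by-step execution trace:
1. Inner try: `numbers.append(28)` → numbers = [28]. No exception raised.
2. Inner `except` is skipped.
3. Inner try completes normally; outer `except` is skipped.
Result: [28]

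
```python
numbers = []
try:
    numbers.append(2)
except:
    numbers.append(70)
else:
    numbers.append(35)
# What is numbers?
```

Step-by-step execution trace:
1. try: `numbers.append(2)` → numbers = [2]. No exception raised.
2. `except` is skipped.
3. `else` runs (try completed without exception): `numbers.append(35)` → numbers = [2, 35].
Result: [2, 35]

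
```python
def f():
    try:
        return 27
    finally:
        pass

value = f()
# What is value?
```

Step-by-step execution trace:
1. `f()` enters try: `return 27` sets pending return value 27.
2. Before returning, `finally: pass` runs (no effect).
3. f() returns 27 → value = 27.
Result: 27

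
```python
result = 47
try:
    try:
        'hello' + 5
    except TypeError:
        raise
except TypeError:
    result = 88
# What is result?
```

Step-by-step execution trace:
1. Inner try: `'hello' + 5` raises TypeError.
2. Inner `except TypeError` matches; bare `raise` re-raises the same TypeError.
3. Outer `except TypeError` matches → result = 88.
Result: 88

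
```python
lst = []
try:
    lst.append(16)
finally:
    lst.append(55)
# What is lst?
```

Step-by-step execution trace:
1. try: `lst.append(16)` → lst = [16].
2. The try body completes without raising.
3. finally always runs: `lst.append(55)` → lst = [16, 55].
Result: [16, 55]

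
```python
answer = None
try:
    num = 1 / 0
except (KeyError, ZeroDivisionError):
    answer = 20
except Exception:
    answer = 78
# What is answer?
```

Step-by-step execution trace:
1. `num = 1 / 0` raises ZeroDivisionError.
2. `except (KeyError, ZeroDivisionError)` matches (ZeroDivisionError is in the tuple) → answer = 20.
3. `except Exception` is not reached.
Result: 20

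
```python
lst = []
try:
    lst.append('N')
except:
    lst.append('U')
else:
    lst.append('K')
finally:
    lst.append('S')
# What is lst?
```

Step-by-step execution trace:
1. try: `lst.append('N')` → lst = ['N']. No exception raised.
2. `except` is skipped.
3. `else` runs: `lst.append('K')` → lst = ['N', 'K'].
4. `finally` always runs: `lst.append('S')` → lst = ['N', 'K', 'S'].
Result: ['N', 'K', 'S']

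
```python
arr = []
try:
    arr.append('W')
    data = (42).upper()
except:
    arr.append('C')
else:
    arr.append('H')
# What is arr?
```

Step-by-step execution trace:
1. try: `arr.append('W')` → arr = ['W'].
2. `data = (42).upper()` raises AttributeError.
3. bare `except` matches → `arr.append('C')` → arr = ['W', 'C'].
4. `else` is skipped (an exception was raised).
Result: ['W', 'C']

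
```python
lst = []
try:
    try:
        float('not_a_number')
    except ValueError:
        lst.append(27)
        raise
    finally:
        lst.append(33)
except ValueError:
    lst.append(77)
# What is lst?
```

Step-by-step execution trace:
1. Inner try: `float('not_a_number')` raises ValueError.
2. Inner `except ValueError` matches → `lst.append(27)` → lst = [27].
3. bare `raise` re-raises ValueError.
4. Inner `finally` runs during unwinding: `lst.append(33)` → lst = [27, 33].
5. Outer `except ValueError` matches → `lst.append(77)` → lst = [27, 33, 77].
Result: [27, 33, 77]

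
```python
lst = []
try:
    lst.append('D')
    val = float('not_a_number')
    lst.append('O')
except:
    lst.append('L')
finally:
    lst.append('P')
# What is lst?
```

Step-by-step execution trace:
1. try: `lst.append('D')` → lst = ['D'].
2. `val = float('not_a_number')` raises ValueError; `lst.append('O')` is not reached.
3. bare `except` matches → `lst.append('L')` → lst = ['D', 'L'].
4. finally always runs: `lst.append('P')` → lst = ['D', 'L', 'P'].
Result: ['D', 'L', 'P']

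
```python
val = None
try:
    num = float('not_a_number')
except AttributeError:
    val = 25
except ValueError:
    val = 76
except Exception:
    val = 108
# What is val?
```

Step-by-step execution trace:
1. `num = float('not_a_number')` raises ValueError.
2. `except AttributeError` does not match ValueError; skipped.
3. `except ValueError` matches → val = 76.
4. Remaining except clauses are skipped.
Result: 76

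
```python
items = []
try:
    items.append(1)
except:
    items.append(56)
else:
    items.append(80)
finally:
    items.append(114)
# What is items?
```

Step-by-step execution trace:
1. try: `items.append(1)` → items = [1]. No exception raised.
2. `except` is skipped.
3. `else` runs: `items.append(80)` → items = [1, 80].
4. `finally` always runs: `items.append(114)` → items = [1, 80, 114].
Result: [1, 80, 114]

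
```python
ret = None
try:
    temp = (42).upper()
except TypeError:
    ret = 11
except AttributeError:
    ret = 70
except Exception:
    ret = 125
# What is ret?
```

Step-by-step execution trace:
1. `temp = (42).upper()` raises AttributeError.
2. `except TypeError` does not match AttributeError; skipped.
3. `except AttributeError` matches → ret = 70.
4. Remaining except clauses are skipped.
Result: 70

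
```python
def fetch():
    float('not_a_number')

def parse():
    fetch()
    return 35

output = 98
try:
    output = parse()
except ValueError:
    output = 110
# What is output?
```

Step-by-step execution trace:
1. output starts at 98.
2. try: `parse()` calls `fetch()`.
3. `fetch()` evaluates `float('not_a_number')`, which raises ValueError; it propagates through parse (uncaught).
4. `return 35` in parse is not reached; the assignment to output does not complete.
5. `except ValueError` matches → output = 110.
Result: 110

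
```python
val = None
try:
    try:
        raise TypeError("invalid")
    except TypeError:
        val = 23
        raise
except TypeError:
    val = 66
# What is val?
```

Step-by-step execution trace:
1. Inner try: `raise TypeError("invalid")` raises TypeError.
2. Inner `except TypeError` matches → val = 23.
3. bare `raise` re-raises the same TypeError.
4. Outer `except TypeError` matches → val = 66.
Result: 66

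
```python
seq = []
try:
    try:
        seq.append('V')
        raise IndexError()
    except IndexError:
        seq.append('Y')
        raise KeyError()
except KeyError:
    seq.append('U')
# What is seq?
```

Step-by-step execution trace:
1. Inner try: `seq.append('V')` → seq = ['V'].
2. `raise IndexError()` raises IndexError.
3. Inner `except IndexError` matches → `seq.append('Y')` → seq = ['V', 'Y'].
4. `raise KeyError()` raises KeyError; propagates to outer try.
5. Outer `except KeyError` matches → `seq.append('U')` → seq = ['V', 'Y', 'U'].
Result: ['V', 'Y', 'U']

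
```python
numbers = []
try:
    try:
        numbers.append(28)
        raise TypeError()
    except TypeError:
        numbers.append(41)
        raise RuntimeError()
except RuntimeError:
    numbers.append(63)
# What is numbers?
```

Step-by-step execution trace:
1. Inner try: `numbers.append(28)` → numbers = [28].
2. `raise TypeError()` raises TypeError.
3. Inner `except TypeError` matches → `numbers.append(41)` → numbers = [28, 41].
4. `raise RuntimeError()` raises RuntimeError; propagates to outer try.
5. Outer `except RuntimeError` matches → `numbers.append(63)` → numbers = [28, 41, 63].
Result: [28, 41, 63]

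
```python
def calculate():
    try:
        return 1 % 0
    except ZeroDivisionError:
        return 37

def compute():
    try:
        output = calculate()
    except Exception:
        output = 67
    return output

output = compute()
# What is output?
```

Step-by-step execution trace:
1. `compute()` calls `calculate()`.
2. In calculate: `1 % 0` raises ZeroDivisionError; `except ZeroDivisionError` catches it → returns 37.
3. In compute: `output = calculate()` → output = 37. No exception reaches compute.
4. `except Exception` is skipped; compute returns 37.
5. output = 37.
Result: 37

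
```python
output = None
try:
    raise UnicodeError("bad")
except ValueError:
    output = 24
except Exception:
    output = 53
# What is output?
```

Step-by-step execution trace:
1. `raise UnicodeError(...)` raises UnicodeError.
2. `except ValueError` matches (UnicodeError is a subclass of ValueError) → output = 24.
3. `except Exception` is not reached.
Result: 24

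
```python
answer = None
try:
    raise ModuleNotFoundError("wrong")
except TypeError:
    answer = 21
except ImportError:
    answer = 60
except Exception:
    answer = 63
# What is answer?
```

Step-by-step execution trace:
1. `raise ModuleNotFoundError(...)` raises ModuleNotFoundError.
2. `except TypeError` does not match (ModuleNotFoundError is not a subclass of TypeError); skipped.
3. `except ImportError` matches (ModuleNotFoundError is a subclass of ImportError) → answer = 60.
4. `except Exception` is not reached.
Result: 60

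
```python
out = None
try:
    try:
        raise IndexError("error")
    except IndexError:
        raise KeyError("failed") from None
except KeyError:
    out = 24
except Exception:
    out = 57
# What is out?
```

Step-by-step execution trace:
1. Inner try raises IndexError; inner `except IndexError` catches it.
2. `raise KeyError(...) from None` raises KeyError (from None suppresses __context__, but the active exception is still KeyError).
3. Outer `except KeyError` matches → out = 24.
4. `except Exception` is not reached.
Result: 24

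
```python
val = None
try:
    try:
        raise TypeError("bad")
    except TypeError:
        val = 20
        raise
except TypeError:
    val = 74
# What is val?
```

Step-by-step execution trace:
1. Inner try: `raise TypeError("bad")` raises TypeError.
2. Inner `except TypeError` matches → val = 20.
3. bare `raise` re-raises the same TypeError.
4. Outer `except TypeError` matches → val = 74.
Result: 74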